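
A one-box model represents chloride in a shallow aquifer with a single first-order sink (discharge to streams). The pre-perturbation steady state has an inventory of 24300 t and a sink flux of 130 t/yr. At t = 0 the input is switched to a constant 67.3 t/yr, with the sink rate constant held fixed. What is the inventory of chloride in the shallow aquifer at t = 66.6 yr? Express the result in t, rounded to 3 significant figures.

Residence time τ = M₀/F₀ = 186.9 yr. The eventual steady state is M_∞ = M₀·(F₁/F₀) = 24300 × 67.3/130 = 12580 t.
The anomaly ΔM(t) = M(t) − M_∞ decays as ΔM₀·e^(−t/τ) with ΔM₀ = 24300 − 12580 = 11720 t.
At t = 66.6 yr, e^(−t/τ) = e^(−0.3563) = 0.7003, so ΔM = 8207 t and M = 12580 + 8207 = 20787 t.

20800 t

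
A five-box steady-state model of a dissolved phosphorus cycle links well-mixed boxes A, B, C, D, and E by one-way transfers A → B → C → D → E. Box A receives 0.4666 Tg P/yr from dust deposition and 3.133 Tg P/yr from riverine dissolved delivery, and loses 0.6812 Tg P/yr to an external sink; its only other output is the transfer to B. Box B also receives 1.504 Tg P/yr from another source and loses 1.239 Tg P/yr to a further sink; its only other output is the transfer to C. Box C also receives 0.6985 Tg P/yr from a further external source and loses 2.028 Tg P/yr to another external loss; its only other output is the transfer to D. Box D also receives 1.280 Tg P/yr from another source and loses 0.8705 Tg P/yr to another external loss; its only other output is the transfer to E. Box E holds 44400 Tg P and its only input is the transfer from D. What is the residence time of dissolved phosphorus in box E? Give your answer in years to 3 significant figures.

Box A: F(A→B) = (0.4666 + 3.133) − 0.6812 = 2.9184 Tg P/yr.
Box B: F(B→C) = (2.9184 + 1.504) − 1.239 = 3.1834 Tg P/yr.
Box C: F(C→D) = (3.1834 + 0.6985) − 2.028 = 1.8539 Tg P/yr.
Box D: F(D→E) = (1.8539 + 1.280) − 0.8705 = 2.2634 Tg P/yr.
Box E throughput = its input = 2.2634 Tg P/yr; τ = 44400 / 2.2634 = 19620 yr.

19600 yr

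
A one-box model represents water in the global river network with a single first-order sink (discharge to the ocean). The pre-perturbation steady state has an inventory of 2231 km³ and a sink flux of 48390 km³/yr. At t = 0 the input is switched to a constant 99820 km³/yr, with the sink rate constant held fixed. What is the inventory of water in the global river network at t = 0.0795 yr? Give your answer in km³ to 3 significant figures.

4180 km³

Residence time τ = M₀/F₀ = 0.04610 yr. The eventual steady state is M_∞ = M₀·(F₁/F₀) = 2231 × 99820/48390 = 4602.2 km³.
The anomaly ΔM(t) = M(t) − M_∞ decays as ΔM₀·e^(−t/τ) with ΔM₀ = 2231 − 4602.2 = −2371 km³.
At t = 0.0795 yr, e^(−t/τ) = e^(−1.724) = 0.1783, so ΔM = −422.8 km³ and M = 4602.2 − 422.8 = 4179.4 km³.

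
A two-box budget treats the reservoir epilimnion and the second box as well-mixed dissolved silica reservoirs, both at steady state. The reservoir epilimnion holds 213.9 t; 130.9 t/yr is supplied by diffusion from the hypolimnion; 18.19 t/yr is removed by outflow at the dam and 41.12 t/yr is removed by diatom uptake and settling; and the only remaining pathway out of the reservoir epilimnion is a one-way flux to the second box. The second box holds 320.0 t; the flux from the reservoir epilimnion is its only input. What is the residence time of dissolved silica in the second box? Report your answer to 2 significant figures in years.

4.5 yr

Balance the reservoir epilimnion: ΣF_in = 130.90 t/yr.
Flux to the second box = ΣF_in − (18.19 + 41.12) = 71.590 t/yr.
At steady state the output of the second box equals its input, 71.590 t/yr.
τ = M / F = 320.0 / 71.590 = 4.470 yr.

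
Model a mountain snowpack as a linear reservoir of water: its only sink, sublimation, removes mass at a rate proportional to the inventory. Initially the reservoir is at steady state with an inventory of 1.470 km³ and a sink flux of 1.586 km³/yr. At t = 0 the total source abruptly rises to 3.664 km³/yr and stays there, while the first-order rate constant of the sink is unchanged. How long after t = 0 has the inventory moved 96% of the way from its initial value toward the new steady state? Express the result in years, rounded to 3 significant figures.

τ = M₀/F₀ = 1.470/1.586 = 0.9269 yr.
The remaining gap fraction is e^(−t/τ); 96% covered ⇒ e^(−t/τ) = 0.0400.
t = −τ ln(0.0400) = 0.9269 × 3.219 = 2.983 yr.

2.98 yr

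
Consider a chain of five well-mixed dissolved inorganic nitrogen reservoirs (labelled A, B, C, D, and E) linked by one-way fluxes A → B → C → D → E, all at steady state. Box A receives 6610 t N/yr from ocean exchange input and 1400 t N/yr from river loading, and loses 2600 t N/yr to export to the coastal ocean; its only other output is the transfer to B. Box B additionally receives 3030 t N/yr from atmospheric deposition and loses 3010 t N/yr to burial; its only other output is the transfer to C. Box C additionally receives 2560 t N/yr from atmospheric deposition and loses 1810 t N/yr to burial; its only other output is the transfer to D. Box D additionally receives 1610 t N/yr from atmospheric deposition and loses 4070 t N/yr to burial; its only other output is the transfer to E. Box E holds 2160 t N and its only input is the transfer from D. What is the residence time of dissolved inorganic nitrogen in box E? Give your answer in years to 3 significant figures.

0.581 yr

Box A: F(A→B) = (6610 + 1400) − 2600 = 5410.0 t N/yr.
Box B: F(B→C) = (5410.0 + 3030) − 3010 = 5430.0 t N/yr.
Box C: F(C→D) = (5430.0 + 2560) − 1810 = 6180.0 t N/yr.
Box D: F(D→E) = (6180.0 + 1610) − 4070 = 3720.0 t N/yr.
Box E throughput = its input = 3720.0 t N/yr; τ = 2160 / 3720.0 = 0.5806 yr.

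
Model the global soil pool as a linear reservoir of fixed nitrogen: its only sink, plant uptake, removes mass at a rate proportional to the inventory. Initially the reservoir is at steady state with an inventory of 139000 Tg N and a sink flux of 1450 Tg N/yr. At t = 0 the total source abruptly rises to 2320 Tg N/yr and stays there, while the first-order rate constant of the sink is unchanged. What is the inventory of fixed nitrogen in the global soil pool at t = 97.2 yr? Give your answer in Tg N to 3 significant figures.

192000 Tg N

Residence time τ = M₀/F₀ = 95.86 yr. The eventual steady state is M_∞ = M₀·(F₁/F₀) = 139000 × 2320/1450 = 222400 Tg N.
The anomaly ΔM(t) = M(t) − M_∞ decays as ΔM₀·e^(−t/τ) with ΔM₀ = 139000 − 222400 = −83400 Tg N.
At t = 97.2 yr, e^(−t/τ) = e^(−1.014) = 0.3628, so ΔM = −30260 Tg N and M = 222400 − 30260 = 192140 Tg N.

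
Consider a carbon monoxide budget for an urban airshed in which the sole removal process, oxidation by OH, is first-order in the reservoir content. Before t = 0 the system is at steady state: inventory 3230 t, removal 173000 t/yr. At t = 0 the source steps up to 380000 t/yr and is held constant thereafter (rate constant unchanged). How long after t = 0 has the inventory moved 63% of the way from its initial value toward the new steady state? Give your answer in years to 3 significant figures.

0.0186 yr

τ = M₀/F₀ = 3230/173000 = 0.01867 yr.
The remaining gap fraction is e^(−t/τ); 63% covered ⇒ e^(−t/τ) = 0.370.
t = −τ ln(0.370) = 0.01867 × 0.9943 = 0.01856 yr.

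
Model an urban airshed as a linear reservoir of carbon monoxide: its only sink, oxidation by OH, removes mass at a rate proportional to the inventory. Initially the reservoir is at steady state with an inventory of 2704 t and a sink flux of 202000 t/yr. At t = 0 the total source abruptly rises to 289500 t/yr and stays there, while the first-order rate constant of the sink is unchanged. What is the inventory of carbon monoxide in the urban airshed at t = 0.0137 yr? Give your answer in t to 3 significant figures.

3450 t

The sink rate constant is k = F₀/M₀ = 202000/2704 = 74.70 yr⁻¹.
Solving dM/dt = F₁ − kM with M(0) = M₀ gives M(t) = F₁/k + (M₀ − F₁/k)·e^(−kt).
F₁/k = 289500/74.70 = 3875.3 t; kt = 74.70 × 0.0137 = 1.023, e^(−kt) = 0.3594.
M(0.0137) = 3875.3 + (2704 − 3875.3) × 0.3594 = 3875.3 − 420.9 = 3454.4 t.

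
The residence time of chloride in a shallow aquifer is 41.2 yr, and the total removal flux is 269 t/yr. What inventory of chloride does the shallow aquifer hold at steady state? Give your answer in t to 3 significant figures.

τ = M/F ⇒ M = τ × F = 41.2 × 269 = 11080 t.

11100 t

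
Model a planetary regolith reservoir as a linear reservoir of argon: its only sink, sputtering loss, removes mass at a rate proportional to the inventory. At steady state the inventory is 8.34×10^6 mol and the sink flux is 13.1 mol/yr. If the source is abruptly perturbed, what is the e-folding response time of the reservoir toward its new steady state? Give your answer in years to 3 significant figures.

For a linear reservoir the response time equals the residence time τ = M/F.
τ = 8.34×10^6 / 13.1 = 636600 yr.

637000 yr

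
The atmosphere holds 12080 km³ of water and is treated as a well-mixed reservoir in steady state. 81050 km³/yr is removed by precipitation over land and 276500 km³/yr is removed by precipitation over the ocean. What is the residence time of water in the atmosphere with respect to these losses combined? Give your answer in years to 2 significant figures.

0.034 yr

Total removal = 81050 + 276500 = 357550 km³/yr.
τ = M / ΣF_out = 12080 / 357550 = 0.03379 yr.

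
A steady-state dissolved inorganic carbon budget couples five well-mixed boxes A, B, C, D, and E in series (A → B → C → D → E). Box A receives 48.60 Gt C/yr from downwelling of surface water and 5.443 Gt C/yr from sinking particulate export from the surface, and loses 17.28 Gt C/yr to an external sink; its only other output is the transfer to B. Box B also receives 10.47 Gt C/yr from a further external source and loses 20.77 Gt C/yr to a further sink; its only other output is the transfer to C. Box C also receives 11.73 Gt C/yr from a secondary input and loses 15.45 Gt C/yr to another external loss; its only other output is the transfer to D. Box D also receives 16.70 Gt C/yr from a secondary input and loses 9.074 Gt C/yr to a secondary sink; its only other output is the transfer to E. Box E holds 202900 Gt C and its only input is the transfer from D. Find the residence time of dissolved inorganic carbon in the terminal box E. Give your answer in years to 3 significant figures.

Box A: F(A→B) = (48.60 + 5.443) − 17.28 = 36.763 Gt C/yr.
Box B: F(B→C) = (36.763 + 10.47) − 20.77 = 26.463 Gt C/yr.
Box C: F(C→D) = (26.463 + 11.73) − 15.45 = 22.743 Gt C/yr.
Box D: F(D→E) = (22.743 + 16.70) − 9.074 = 30.369 Gt C/yr.
Box E throughput = its input = 30.369 Gt C/yr; τ = 202900 / 30.369 = 6681 yr.

6680 yr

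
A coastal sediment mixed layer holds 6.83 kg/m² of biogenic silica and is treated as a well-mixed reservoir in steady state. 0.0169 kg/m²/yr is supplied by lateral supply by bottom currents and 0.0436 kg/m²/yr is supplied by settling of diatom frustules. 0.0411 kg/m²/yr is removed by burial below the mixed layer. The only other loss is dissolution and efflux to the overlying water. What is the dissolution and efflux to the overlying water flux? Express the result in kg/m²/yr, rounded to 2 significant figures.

0.019 kg/m²/yr

At steady state ΣF_in = ΣF_out.
ΣF_in = 0.0169 + 0.0436 = 0.060500 kg/m²/yr.
Dissolution and efflux to the overlying water flux = ΣF_in − (0.0411) = 0.060500 − 0.04110 = 0.01940 kg/m²/yr.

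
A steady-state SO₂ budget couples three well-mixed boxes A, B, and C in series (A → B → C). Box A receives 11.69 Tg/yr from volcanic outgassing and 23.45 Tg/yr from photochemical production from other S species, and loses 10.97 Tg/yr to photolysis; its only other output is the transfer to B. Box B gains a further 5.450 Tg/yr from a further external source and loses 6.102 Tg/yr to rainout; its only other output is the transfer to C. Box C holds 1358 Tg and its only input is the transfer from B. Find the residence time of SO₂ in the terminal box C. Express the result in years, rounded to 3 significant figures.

57.7 yr

Box A: F(A→B) = (11.69 + 23.45) − 10.97 = 24.170 Tg/yr.
Box B: F(B→C) = (24.170 + 5.450) − 6.102 = 23.518 Tg/yr.
Box C throughput = its input = 23.518 Tg/yr; τ = 1358 / 23.518 = 57.74 yr.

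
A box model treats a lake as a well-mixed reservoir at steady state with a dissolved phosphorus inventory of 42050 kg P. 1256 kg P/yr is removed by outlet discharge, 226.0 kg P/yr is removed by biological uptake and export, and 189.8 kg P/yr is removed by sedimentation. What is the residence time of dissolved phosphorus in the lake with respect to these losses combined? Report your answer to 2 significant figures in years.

25 yr

Total removal = 1256 + 226.0 + 189.8 = 1671.8 kg P/yr.
τ = M / ΣF_out = 42050 / 1671.8 = 25.15 yr.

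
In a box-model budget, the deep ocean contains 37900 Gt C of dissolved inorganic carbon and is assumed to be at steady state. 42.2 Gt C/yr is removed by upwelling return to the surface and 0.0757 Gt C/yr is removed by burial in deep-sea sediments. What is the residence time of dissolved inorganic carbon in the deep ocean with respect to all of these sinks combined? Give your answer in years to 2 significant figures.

900 yr

Total removal flux = 42.2 + 0.0757 = 42.276 Gt C/yr.
τ = M / ΣF_out = 37900 / 42.276 = 896.5 yr.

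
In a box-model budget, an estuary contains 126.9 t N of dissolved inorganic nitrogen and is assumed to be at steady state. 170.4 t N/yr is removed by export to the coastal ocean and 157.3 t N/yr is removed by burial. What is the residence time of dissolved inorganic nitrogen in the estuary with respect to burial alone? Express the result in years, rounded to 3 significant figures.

Residence time with respect to a single sink: τ = M / F_sink.
τ = 126.9 / 157.3 = 0.8067 yr.

0.807 yr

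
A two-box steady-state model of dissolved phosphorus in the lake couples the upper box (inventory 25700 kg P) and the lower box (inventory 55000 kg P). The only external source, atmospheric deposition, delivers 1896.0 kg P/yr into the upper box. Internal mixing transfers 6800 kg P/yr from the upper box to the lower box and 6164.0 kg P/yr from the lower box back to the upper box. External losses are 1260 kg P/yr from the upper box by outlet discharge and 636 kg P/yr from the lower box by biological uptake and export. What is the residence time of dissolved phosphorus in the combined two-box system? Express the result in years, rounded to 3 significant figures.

Treat the two boxes together as one reservoir: the mixing fluxes between them are internal recycling, so τ = ΣM / Σ(external losses).
M_total = 25700 + 55000 = 80700 kg P.
ΣF_external_out = 1260 + 636 = 1896.0 kg P/yr.
τ = M_total / ΣF_ext = 80700 / 1896.0 = 42.56 yr.

42.6 yr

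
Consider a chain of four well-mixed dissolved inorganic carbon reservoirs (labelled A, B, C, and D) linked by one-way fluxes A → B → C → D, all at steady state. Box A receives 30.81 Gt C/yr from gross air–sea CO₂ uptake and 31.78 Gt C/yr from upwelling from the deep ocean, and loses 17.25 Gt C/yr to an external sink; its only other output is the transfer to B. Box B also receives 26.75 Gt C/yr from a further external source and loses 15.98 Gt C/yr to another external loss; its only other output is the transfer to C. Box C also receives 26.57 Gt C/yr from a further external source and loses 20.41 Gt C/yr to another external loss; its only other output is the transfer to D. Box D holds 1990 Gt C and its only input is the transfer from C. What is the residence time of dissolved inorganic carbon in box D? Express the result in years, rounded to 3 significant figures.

Box A: F(A→B) = (30.81 + 31.78) − 17.25 = 45.340 Gt C/yr.
Box B: F(B→C) = (45.340 + 26.75) − 15.98 = 56.110 Gt C/yr.
Box C: F(C→D) = (56.110 + 26.57) − 20.41 = 62.270 Gt C/yr.
Box D throughput = its input = 62.270 Gt C/yr; τ = 1990 / 62.270 = 31.96 yr.

32.0 yr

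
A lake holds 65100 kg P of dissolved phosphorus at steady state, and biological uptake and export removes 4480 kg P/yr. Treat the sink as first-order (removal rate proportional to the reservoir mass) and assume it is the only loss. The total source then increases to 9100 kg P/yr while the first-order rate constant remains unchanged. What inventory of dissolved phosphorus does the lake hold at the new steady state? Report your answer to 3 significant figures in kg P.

132000 kg P

Rate constant k = F/M = 4480 / 65100 = 0.06882 yr⁻¹.
At the new steady state, source = k·M_new ⇒ M_new = 9100 / 0.06882 = 132200 kg P.
(Equivalently M_new = M × F_new/F_old = 65100 × 9100/4480.)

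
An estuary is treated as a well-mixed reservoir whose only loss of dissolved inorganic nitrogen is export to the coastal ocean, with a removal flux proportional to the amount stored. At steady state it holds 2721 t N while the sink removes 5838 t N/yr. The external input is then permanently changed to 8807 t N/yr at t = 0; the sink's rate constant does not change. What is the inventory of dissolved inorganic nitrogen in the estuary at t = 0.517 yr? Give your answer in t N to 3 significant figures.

τ = M₀/F₀ = 2721/5838 = 0.4661 yr; rate constant k = 1/τ.
New steady state M_∞ = F₁/k = F₁·τ = 8807 × 0.4661 = 4104.8 t N.
M(t) = M_∞ + (M₀ − M_∞)·e^(−t/τ); t/τ = 0.517/0.4661 = 1.109, so e^(−t/τ) = 0.3298.
M(t) = 4104.8 − 1384 × 0.3298 = 3648.4 t N.

3650 t N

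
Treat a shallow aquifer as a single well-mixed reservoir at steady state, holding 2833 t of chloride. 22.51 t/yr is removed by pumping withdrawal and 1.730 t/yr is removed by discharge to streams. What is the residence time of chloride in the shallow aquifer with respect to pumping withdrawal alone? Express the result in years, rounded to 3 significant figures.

126 yr

Residence time with respect to a single sink: τ = M / F_sink.
τ = 2833 / 22.51 = 125.9 yr.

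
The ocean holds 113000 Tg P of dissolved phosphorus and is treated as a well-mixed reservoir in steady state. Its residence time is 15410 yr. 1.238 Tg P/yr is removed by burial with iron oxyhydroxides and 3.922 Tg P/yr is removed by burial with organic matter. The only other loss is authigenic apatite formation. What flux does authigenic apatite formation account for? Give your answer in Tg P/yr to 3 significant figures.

2.17 Tg P/yr

Total removal F = M/τ = 113000 / 15410 = 7.333 Tg P/yr.
Authigenic apatite formation = F − (1.238 + 3.922) = 7.333 − 5.160 = 2.173 Tg P/yr.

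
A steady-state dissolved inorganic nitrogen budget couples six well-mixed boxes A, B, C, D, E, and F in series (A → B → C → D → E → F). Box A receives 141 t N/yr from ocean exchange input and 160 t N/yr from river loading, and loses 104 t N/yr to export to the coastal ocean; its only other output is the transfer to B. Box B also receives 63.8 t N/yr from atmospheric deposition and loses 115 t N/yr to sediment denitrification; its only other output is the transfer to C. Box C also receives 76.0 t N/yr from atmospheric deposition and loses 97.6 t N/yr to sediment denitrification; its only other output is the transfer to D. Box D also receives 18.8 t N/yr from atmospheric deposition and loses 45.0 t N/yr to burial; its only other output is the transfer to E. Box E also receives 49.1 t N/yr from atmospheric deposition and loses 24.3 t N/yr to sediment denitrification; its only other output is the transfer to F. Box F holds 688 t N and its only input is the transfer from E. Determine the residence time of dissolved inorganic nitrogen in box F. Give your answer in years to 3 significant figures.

5.60 yr

Box A: F(A→B) = (141 + 160) − 104 = 197.00 t N/yr.
Box B: F(B→C) = (197.00 + 63.8) − 115 = 145.80 t N/yr.
Box C: F(C→D) = (145.80 + 76.0) − 97.6 = 124.20 t N/yr.
Box D: F(D→E) = (124.20 + 18.8) − 45.0 = 98.000 t N/yr.
Box E: F(E→F) = (98.000 + 49.1) − 24.3 = 122.80 t N/yr.
Box F throughput = its input = 122.80 t N/yr; τ = 688 / 122.80 = 5.603 yr.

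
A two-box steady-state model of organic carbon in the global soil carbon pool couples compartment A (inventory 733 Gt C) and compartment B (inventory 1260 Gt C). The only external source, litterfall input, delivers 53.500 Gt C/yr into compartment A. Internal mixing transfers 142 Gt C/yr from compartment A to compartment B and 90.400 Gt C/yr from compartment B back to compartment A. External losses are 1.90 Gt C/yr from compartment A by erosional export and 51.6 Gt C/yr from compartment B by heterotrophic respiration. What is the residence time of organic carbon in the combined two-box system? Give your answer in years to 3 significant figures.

37.3 yr

For the system as a whole, the A↔B exchange is internal and contributes nothing to the throughput; only the external sinks remove mass.
M_total = 733 + 1260 = 1993.0 Gt C.
ΣF_external_out = 1.90 + 51.6 = 53.500 Gt C/yr.
τ = M_total / ΣF_ext = 1993.0 / 53.500 = 37.25 yr.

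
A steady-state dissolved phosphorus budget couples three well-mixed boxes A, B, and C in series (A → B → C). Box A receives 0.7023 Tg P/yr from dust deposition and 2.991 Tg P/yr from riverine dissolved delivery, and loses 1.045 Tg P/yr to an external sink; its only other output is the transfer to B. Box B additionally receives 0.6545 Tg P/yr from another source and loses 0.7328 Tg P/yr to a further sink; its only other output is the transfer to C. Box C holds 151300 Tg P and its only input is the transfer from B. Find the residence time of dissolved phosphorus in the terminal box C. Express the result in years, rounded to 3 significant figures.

58900 yr

Box A: F(A→B) = (0.7023 + 2.991) − 1.045 = 2.6483 Tg P/yr.
Box B: F(B→C) = (2.6483 + 0.6545) − 0.7328 = 2.5700 Tg P/yr.
Box C throughput = its input = 2.5700 Tg P/yr; τ = 151300 / 2.5700 = 58870 yr.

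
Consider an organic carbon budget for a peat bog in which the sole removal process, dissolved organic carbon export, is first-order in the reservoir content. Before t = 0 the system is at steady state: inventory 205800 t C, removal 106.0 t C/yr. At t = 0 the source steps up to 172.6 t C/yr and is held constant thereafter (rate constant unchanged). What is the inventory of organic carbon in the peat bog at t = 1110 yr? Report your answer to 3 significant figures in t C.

262000 t C

Residence time τ = M₀/F₀ = 1942 yr. The eventual steady state is M_∞ = M₀·(F₁/F₀) = 205800 × 172.6/106.0 = 335100 t C.
The anomaly ΔM(t) = M(t) − M_∞ decays as ΔM₀·e^(−t/τ) with ΔM₀ = 205800 − 335100 = −129300 t C.
At t = 1110 yr, e^(−t/τ) = e^(−0.5717) = 0.5646, so ΔM = −73000 t C and M = 335100 − 73000 = 262110 t C.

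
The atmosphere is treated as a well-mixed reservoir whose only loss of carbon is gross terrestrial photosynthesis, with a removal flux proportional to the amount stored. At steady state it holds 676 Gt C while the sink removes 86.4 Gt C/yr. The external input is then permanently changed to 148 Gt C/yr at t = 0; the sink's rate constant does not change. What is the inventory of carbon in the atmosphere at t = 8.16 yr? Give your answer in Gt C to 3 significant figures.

988 Gt C

The sink rate constant is k = F₀/M₀ = 86.4/676 = 0.1278 yr⁻¹.
Solving dM/dt = F₁ − kM with M(0) = M₀ gives M(t) = F₁/k + (M₀ − F₁/k)·e^(−kt).
F₁/k = 148/0.1278 = 1158.0 Gt C; kt = 0.1278 × 8.16 = 1.043, e^(−kt) = 0.3524.
M(8.16) = 1158.0 + (676 − 1158.0) × 0.3524 = 1158.0 − 169.9 = 988.11 Gt C.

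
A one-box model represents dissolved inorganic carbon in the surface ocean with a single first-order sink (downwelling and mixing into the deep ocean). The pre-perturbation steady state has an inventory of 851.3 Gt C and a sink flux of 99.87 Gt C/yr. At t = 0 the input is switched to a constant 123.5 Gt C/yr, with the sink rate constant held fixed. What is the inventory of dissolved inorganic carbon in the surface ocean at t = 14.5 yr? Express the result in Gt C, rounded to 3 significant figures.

1020 Gt C

τ = M₀/F₀ = 851.3/99.87 = 8.524 yr; rate constant k = 1/τ.
New steady state M_∞ = F₁/k = F₁·τ = 123.5 × 8.524 = 1052.7 Gt C.
M(t) = M_∞ + (M₀ − M_∞)·e^(−t/τ); t/τ = 14.5/8.524 = 1.701, so e^(−t/τ) = 0.1825.
M(t) = 1052.7 − 201.4 × 0.1825 = 1016.0 Gt C.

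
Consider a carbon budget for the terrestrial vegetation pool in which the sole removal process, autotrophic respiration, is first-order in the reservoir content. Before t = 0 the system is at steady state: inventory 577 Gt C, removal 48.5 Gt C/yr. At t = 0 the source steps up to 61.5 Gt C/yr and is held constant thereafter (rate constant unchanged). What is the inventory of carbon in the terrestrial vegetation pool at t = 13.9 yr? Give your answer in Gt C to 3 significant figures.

τ = M₀/F₀ = 577/48.5 = 11.90 yr; rate constant k = 1/τ.
New steady state M_∞ = F₁/k = F₁·τ = 61.5 × 11.90 = 731.66 Gt C.
M(t) = M_∞ + (M₀ − M_∞)·e^(−t/τ); t/τ = 13.9/11.90 = 1.168, so e^(−t/τ) = 0.3109.
M(t) = 731.66 − 154.7 × 0.3109 = 683.58 Gt C.

684 Gt C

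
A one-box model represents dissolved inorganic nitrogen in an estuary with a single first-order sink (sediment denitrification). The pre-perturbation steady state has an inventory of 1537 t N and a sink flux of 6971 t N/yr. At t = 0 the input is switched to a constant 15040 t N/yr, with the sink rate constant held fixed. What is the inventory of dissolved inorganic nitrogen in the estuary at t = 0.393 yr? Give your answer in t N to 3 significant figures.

3020 t N

The sink rate constant is k = F₀/M₀ = 6971/1537 = 4.535 yr⁻¹.
Solving dM/dt = F₁ − kM with M(0) = M₀ gives M(t) = F₁/k + (M₀ − F₁/k)·e^(−kt).
F₁/k = 15040/4.535 = 3316.1 t N; kt = 4.535 × 0.393 = 1.782, e^(−kt) = 0.1682.
M(0.393) = 3316.1 + (1537 − 3316.1) × 0.1682 = 3316.1 − 299.3 = 3016.8 t N.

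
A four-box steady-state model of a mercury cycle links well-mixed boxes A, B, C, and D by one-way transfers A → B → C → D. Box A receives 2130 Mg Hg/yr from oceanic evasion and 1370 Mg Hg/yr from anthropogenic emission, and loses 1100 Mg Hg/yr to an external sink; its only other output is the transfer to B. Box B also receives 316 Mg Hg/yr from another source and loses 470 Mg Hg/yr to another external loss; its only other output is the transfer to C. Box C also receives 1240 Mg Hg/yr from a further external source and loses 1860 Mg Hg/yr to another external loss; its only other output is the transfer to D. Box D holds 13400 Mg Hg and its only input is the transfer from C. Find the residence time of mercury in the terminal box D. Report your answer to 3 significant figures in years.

8.24 yr

Box A: F(A→B) = (2130 + 1370) − 1100 = 2400.0 Mg Hg/yr.
Box B: F(B→C) = (2400.0 + 316) − 470 = 2246.0 Mg Hg/yr.
Box C: F(C→D) = (2246.0 + 1240) − 1860 = 1626.0 Mg Hg/yr.
Box D throughput = its input = 1626.0 Mg Hg/yr; τ = 13400 / 1626.0 = 8.241 yr.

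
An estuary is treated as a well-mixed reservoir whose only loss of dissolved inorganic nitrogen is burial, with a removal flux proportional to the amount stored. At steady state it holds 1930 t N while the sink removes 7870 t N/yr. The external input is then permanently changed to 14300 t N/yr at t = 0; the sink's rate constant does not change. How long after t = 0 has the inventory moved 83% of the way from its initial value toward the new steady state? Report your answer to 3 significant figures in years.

τ = M₀/F₀ = 1930/7870 = 0.2452 yr.
The remaining gap fraction is e^(−t/τ); 83% covered ⇒ e^(−t/τ) = 0.170.
t = −τ ln(0.170) = 0.2452 × 1.772 = 0.4345 yr.

0.435 yr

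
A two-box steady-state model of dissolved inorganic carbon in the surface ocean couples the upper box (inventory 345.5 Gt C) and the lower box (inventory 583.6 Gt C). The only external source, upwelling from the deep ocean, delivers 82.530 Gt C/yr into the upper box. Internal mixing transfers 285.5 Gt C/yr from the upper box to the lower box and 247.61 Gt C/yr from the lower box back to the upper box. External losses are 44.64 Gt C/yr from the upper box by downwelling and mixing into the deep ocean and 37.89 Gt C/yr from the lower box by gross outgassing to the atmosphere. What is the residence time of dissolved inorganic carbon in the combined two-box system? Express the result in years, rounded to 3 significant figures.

11.3 yr

Treat the two boxes together as one reservoir: the mixing fluxes between them are internal recycling, so τ = ΣM / Σ(external losses).
M_total = 345.5 + 583.6 = 929.10 Gt C.
ΣF_external_out = 44.64 + 37.89 = 82.530 Gt C/yr.
τ = M_total / ΣF_ext = 929.10 / 82.530 = 11.26 yr.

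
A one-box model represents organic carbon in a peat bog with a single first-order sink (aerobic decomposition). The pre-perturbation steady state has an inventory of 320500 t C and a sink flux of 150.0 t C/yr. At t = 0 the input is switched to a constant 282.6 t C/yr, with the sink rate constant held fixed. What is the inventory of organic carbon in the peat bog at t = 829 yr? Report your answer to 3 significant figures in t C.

412000 t C

Residence time τ = M₀/F₀ = 2137 yr. The eventual steady state is M_∞ = M₀·(F₁/F₀) = 320500 × 282.6/150.0 = 603820 t C.
The anomaly ΔM(t) = M(t) − M_∞ decays as ΔM₀·e^(−t/τ) with ΔM₀ = 320500 − 603820 = −283300 t C.
At t = 829 yr, e^(−t/τ) = e^(−0.3880) = 0.6784, so ΔM = −192200 t C and M = 603820 − 192200 = 411610 t C.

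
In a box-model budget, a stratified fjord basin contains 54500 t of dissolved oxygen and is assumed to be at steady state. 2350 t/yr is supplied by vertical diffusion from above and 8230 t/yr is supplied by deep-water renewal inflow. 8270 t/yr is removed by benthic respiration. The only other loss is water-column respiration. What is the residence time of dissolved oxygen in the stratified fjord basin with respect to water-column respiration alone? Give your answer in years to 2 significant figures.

At steady state ΣF_in = ΣF_out.
ΣF_in = 2350 + 8230 = 10580 t/yr.
Water-column respiration flux = ΣF_in − (8270) = 10580 − 8270 = 2310 t/yr.
τ = M / F = 54500 / 2310 = 23.59 yr.

24 yr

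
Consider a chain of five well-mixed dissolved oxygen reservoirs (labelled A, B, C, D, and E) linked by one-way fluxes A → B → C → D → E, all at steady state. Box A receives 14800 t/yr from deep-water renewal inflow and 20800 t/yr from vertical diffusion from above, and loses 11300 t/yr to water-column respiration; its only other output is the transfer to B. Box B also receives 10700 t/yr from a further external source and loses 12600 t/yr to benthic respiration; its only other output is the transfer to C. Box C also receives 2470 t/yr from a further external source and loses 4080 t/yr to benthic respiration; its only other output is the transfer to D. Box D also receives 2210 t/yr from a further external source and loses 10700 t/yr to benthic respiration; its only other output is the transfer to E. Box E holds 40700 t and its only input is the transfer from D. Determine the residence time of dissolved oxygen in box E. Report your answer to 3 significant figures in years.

Box A: F(A→B) = (14800 + 20800) − 11300 = 24300 t/yr.
Box B: F(B→C) = (24300 + 10700) − 12600 = 22400 t/yr.
Box C: F(C→D) = (22400 + 2470) − 4080 = 20790 t/yr.
Box D: F(D→E) = (20790 + 2210) − 10700 = 12300 t/yr.
Box E throughput = its input = 12300 t/yr; τ = 40700 / 12300 = 3.309 yr.

3.31 yr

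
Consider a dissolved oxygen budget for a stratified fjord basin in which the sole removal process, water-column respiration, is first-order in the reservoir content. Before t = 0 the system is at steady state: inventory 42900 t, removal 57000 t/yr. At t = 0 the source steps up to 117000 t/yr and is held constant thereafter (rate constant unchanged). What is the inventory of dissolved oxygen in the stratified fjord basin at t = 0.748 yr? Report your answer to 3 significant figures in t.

Residence time τ = M₀/F₀ = 0.7526 yr. The eventual steady state is M_∞ = M₀·(F₁/F₀) = 42900 × 117000/57000 = 88058 t.
The anomaly ΔM(t) = M(t) − M_∞ decays as ΔM₀·e^(−t/τ) with ΔM₀ = 42900 − 88058 = −45160 t.
At t = 0.748 yr, e^(−t/τ) = e^(−0.9938) = 0.3702, so ΔM = −16720 t and M = 88058 − 16720 = 71343 t.

71300 t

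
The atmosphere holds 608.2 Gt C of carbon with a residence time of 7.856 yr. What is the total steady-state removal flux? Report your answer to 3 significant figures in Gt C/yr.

F = M / τ = 608.2 / 7.856 = 77.42 Gt C/yr.

77.4 Gt C/yr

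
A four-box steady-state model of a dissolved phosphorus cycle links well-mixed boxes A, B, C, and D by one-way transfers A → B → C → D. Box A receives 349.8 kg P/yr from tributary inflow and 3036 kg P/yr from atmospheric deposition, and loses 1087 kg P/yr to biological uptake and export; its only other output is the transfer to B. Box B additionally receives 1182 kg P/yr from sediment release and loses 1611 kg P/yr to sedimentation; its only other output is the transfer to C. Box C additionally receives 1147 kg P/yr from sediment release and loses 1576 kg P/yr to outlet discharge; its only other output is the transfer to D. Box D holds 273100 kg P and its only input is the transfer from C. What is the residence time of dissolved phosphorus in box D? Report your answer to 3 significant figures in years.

190 yr

Box A: F(A→B) = (349.8 + 3036) − 1087 = 2298.8 kg P/yr.
Box B: F(B→C) = (2298.8 + 1182) − 1611 = 1869.8 kg P/yr.
Box C: F(C→D) = (1869.8 + 1147) − 1576 = 1440.8 kg P/yr.
Box D throughput = its input = 1440.8 kg P/yr; τ = 273100 / 1440.8 = 189.5 yr.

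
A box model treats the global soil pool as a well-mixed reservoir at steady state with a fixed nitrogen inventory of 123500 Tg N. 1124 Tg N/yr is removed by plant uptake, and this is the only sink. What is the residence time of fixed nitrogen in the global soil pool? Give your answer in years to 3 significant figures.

110 yr

τ = M / F = 123500 / 1124 = 109.9 yr.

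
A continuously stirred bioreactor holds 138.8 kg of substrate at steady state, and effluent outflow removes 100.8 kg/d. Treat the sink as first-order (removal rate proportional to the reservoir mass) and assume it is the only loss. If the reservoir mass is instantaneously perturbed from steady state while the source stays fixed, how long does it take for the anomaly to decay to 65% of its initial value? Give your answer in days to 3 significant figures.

For a linear reservoir the anomaly decays as exp(−t/τ) with τ = M/F = 138.8/100.8 = 1.377 d.
exp(−t/τ) = 0.65 ⇒ t = −τ ln(0.65) = 1.377 × 0.4308 = 0.5932 d.

0.593 d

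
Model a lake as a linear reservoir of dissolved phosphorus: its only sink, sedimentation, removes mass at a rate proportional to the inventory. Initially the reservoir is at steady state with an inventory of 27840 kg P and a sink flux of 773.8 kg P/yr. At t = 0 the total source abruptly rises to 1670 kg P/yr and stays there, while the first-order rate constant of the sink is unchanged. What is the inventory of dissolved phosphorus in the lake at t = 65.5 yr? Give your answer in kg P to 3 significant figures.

Residence time τ = M₀/F₀ = 35.98 yr. The eventual steady state is M_∞ = M₀·(F₁/F₀) = 27840 × 1670/773.8 = 60084 kg P.
The anomaly ΔM(t) = M(t) − M_∞ decays as ΔM₀·e^(−t/τ) with ΔM₀ = 27840 − 60084 = −32240 kg P.
At t = 65.5 yr, e^(−t/τ) = e^(−1.821) = 0.1619, so ΔM = −5221 kg P and M = 60084 − 5221 = 54862 kg P.

54900 kg P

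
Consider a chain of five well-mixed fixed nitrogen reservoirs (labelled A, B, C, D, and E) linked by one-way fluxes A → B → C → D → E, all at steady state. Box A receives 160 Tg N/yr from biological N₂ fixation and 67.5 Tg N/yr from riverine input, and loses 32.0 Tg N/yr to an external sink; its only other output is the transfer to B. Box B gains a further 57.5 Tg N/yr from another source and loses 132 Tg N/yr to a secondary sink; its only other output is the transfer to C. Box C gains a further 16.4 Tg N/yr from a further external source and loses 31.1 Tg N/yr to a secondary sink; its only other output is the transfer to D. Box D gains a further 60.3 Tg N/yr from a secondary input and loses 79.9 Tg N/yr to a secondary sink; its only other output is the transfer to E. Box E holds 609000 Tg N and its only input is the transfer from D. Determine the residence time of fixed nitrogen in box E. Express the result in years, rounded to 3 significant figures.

Box A: F(A→B) = (160 + 67.5) − 32.0 = 195.50 Tg N/yr.
Box B: F(B→C) = (195.50 + 57.5) − 132 = 121.00 Tg N/yr.
Box C: F(C→D) = (121.00 + 16.4) − 31.1 = 106.30 Tg N/yr.
Box D: F(D→E) = (106.30 + 60.3) − 79.9 = 86.700 Tg N/yr.
Box E throughput = its input = 86.700 Tg N/yr; τ = 609000 / 86.700 = 7024 yr.

7020 yr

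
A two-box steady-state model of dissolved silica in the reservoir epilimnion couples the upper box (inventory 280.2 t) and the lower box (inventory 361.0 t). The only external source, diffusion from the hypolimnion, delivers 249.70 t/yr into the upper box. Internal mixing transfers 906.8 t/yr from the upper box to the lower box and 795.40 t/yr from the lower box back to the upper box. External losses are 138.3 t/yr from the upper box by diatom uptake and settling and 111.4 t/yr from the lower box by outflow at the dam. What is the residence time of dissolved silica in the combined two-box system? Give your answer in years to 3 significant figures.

2.57 yr

Residence time in the combined system uses the total inventory and the total *external* removal — internal exchanges between the two boxes cancel.
M_total = 280.2 + 361.0 = 641.20 t.
ΣF_external_out = 138.3 + 111.4 = 249.70 t/yr.
τ = M_total / ΣF_ext = 641.20 / 249.70 = 2.568 yr.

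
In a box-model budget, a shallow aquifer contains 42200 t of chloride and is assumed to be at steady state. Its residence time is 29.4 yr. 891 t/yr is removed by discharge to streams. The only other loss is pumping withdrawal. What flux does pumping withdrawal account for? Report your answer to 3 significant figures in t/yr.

544 t/yr

Total removal F = M/τ = 42200 / 29.4 = 1435 t/yr.
Pumping withdrawal = F − (891) = 1435 − 891.0 = 544.4 t/yr.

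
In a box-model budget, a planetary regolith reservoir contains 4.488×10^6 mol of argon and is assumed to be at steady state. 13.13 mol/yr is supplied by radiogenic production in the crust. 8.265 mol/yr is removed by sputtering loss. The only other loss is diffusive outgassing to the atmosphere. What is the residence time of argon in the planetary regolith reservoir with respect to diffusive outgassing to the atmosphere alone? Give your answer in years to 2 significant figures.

At steady state ΣF_in = ΣF_out.
ΣF_in = 13.130 mol/yr.
Diffusive outgassing to the atmosphere flux = ΣF_in − (8.265) = 13.130 − 8.265 = 4.865 mol/yr.
τ = M / F = 4.488×10^6 / 4.865 = 922500 yr.

920000 yr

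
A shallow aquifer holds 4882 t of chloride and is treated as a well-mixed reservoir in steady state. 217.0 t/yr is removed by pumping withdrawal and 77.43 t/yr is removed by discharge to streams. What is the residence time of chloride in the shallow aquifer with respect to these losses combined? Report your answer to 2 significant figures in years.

17 yr

Total removal = 217.0 + 77.43 = 294.43 t/yr.
τ = M / ΣF_out = 4882 / 294.43 = 16.58 yr.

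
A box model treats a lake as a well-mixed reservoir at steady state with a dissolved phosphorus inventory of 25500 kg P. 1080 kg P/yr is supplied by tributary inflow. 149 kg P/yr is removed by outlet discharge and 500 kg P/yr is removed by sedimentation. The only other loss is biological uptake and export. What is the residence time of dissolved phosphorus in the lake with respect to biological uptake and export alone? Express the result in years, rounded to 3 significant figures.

At steady state ΣF_in = ΣF_out.
ΣF_in = 1080.0 kg P/yr.
Biological uptake and export flux = ΣF_in − (149 + 500) = 1080.0 − 649.0 = 431.0 kg P/yr.
τ = M / F = 25500 / 431.0 = 59.16 yr.

59.2 yr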